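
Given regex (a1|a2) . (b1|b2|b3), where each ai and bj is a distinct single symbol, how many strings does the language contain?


First group: 2 alternatives
Second group: 3 alternatives
Concatenation: each choice from group 1 pairs with each from group 2
Total = 2 x 3 = 6

6


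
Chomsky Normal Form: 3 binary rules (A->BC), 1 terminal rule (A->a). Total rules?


CNF allows two rule forms:
  A -> BC (binary): 3 rules
  A -> a (terminal): 1 rule
Total = 3 + 1 = 4

4


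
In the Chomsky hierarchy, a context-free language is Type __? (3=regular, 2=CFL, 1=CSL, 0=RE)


Chomsky hierarchy levels:
  Type 3: Regular (DFA/NFA/regex)
  Type 2: Context-free (PDA)
  Type 1: Context-sensitive
  Type 0: Recursively enumerable (TM)
'context-free' corresponds to Type 2

2


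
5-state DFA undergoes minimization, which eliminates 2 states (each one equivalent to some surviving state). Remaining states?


Original DFA: 5 states
Redundant states removed: 2
Minimized states = original - removed
= 5 - 2
= 3

3


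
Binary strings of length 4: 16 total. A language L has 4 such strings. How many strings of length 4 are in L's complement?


Alphabet: {0,1}
String length: 4
Total strings of length 4 = 2^4 = 16
Strings in L = 4
Complement = total - |L|
= 16 - 4
= 12

12


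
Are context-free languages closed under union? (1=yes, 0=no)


CFL closure properties:
  Closed under: union, concatenation, Kleene star
  NOT closed under: intersection, complement
Operation 'union' is in closed list -> Yes (closed)

1


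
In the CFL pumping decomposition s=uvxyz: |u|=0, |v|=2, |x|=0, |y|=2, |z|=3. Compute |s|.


|s| = |u| + |v| + |x| + |y| + |z|
= 0 + 2 + 0 + 2 + 3
= 2 + 0 + 5
= 2 + 5
= 7

7


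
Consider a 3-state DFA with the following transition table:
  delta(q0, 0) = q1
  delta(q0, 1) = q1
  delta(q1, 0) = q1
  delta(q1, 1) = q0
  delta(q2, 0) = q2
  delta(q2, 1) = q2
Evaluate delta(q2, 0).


Looking up transition function:
delta(q2, 0) in the table
Row: q2, Column: 0
Result: q2

q2


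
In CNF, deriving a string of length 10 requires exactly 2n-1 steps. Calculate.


Chomsky Normal Form derivation:
String length n = 10
Each step either:
  - Splits a nonterminal into two (n-1 such steps)
  - Converts a nonterminal to terminal (n such steps)
Total = (n-1) + n = 2n - 1
= 2(10) - 1
= 20 - 1
= 19

19


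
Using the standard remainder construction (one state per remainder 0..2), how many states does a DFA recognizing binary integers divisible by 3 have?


Divisibility by 3 is tracked via the remainder mod 3: 0, 1, ..., 2
The construction assigns one state to each remainder
Number of remainders = 3

3


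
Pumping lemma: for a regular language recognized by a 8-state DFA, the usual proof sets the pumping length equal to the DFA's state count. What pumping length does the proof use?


Pumping lemma for regular languages (standard proof):
Take p = |Q|, the number of DFA states.
Any string of length >= |Q| passes through |Q|+1 states while reading its first |Q| symbols,
so by pigeonhole some state repeats, giving the loop that can be pumped.
Here |Q| = 8
Therefore the proof uses p = 8

8


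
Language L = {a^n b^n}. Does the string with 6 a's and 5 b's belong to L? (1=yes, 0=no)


Language requires equal numbers of a's and b's
PDA pushes for each 'a', pops for each 'b'
Number of a's = 6
Number of b's = 5
6 != 5 -> Reject

0


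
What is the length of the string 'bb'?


String: 'bb'
Counting characters:
  'b' appears 2 time(s)
Total length = 0 + 2 = 2

2


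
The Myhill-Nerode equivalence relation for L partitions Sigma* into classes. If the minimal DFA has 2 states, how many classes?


Myhill-Nerode theorem:
Number of equivalence classes = number of states in minimal DFA
Minimal DFA states = 2
Therefore equivalence classes = 2

2


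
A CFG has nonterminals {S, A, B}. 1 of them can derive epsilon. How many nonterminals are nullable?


Nonterminals: {S, A, B}
A nonterminal is nullable if it can derive epsilon
Counting nullable nonterminals: 1
Total nullable = 1

1


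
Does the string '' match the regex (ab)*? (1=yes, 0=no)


Pattern: (ab)*
String: ''
Pattern requires: zero or more repetitions of 'ab'
Pairs: []
All pairs are 'ab'? Yes
Result: 1

1


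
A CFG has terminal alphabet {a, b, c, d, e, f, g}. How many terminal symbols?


Terminal symbols: a, b, c, d, e, f, g
Counting each: a (#1), b (#2), c (#3), d (#4), e (#5), f (#6), g (#7)
Total = 7

7


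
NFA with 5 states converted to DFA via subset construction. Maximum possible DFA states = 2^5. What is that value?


NFA has 5 states
Subset construction: each DFA state = subset of NFA states
Maximum subsets = 2^5
2^5 = 32

32


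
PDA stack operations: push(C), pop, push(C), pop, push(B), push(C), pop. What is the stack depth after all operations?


Tracing stack operations:
  push(C) -> stack = [C], depth=1
  pop -> removed C, stack = [], depth=0
  push(C) -> stack = [C], depth=1
  pop -> removed C, stack = [], depth=0
  push(B) -> stack = [B], depth=1
  push(C) -> stack = [B,C], depth=2
  pop -> removed C, stack = [B], depth=1
Final depth = 1

1


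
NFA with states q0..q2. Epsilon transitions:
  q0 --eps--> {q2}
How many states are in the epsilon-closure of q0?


Starting from q0
Initialize closure = {q0}
Follow epsilon from q0 -> add q2
Final closure: {q0, q2}
Size = 2

2


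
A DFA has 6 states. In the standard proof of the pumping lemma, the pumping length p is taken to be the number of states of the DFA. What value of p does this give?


Pumping lemma for regular languages (standard proof):
Take p = |Q|, the number of DFA states.
Any string of length >= |Q| passes through |Q|+1 states while reading its first |Q| symbols,
so by pigeonhole some state repeats, giving the loop that can be pumped.
Here |Q| = 6
Therefore the proof uses p = 6

6


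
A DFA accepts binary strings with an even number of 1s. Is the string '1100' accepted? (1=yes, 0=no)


DFA has 2 states: q_even (start, accept=yes) and q_odd
Processing string '1100' character by character:
  Position 0: read '1', 1-count=1 -> q_odd
  Position 1: read '1', 1-count=2 -> q_even
  Position 2: read '0', 1-count=2 -> q_even (no change)
  Position 3: read '0', 1-count=2 -> q_even (no change)
Final state: q_even, total 1s = 2 (even); the DFA requires an even count -> accept

1


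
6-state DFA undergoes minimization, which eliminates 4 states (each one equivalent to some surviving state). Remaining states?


Original DFA: 6 states
Redundant states removed: 4
Minimized states = original - removed
= 6 - 4
= 2

2


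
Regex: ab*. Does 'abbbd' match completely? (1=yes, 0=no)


Pattern: ab*
String: 'abbbd'
Pattern requires: exactly one 'a' followed by zero or more 'b's
First char is 'a' -> OK
Rest 'bbbd': all b's? No
Result: 0

0


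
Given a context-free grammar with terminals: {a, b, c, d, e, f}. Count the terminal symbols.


Terminal symbols: a, b, c, d, e, f
Counting each: a (#1), b (#2), c (#3), d (#4), e (#5), f (#6)
Total = 6

6


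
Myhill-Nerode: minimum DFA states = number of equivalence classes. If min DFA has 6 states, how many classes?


Myhill-Nerode theorem:
Number of equivalence classes = number of states in minimal DFA
Minimal DFA states = 6
Therefore equivalence classes = 6

6


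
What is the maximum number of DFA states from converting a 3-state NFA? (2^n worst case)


NFA has 3 states
Subset construction: each DFA state = subset of NFA states
Maximum subsets = 2^3
2^3 = 8

8


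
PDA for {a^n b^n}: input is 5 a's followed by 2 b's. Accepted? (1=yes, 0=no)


Language requires equal numbers of a's and b's
PDA pushes for each 'a', pops for each 'b'
Number of a's = 5
Number of b's = 2
5 != 2 -> Reject

0


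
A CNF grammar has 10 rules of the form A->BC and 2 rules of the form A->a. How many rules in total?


CNF allows two rule forms:
  A -> BC (binary): 10 rules
  A -> a (terminal): 2 rules
Total = 10 + 2 = 12

12


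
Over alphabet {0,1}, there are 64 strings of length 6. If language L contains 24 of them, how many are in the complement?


Alphabet: {0,1}
String length: 6
Total strings of length 6 = 2^6 = 64
Strings in L = 24
Complement = total - |L|
= 64 - 24
= 40

40


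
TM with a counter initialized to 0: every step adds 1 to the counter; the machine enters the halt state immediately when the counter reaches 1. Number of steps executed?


Counter starts at 0. Counting sequence:
  Step 1: counter = 1
Counter reached 1 -> halt
Total steps = 1

1


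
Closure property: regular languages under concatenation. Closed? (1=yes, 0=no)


Regular languages are closed under:
- Union (DFA product construction)
- Intersection (DFA product construction)
- Complement (swap accept/reject states)
- Concatenation (NFA construction)
- Kleene star (NFA construction)
concatenation is in this list
Therefore: closed

1


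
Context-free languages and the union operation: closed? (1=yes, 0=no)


CFL closure properties:
  Closed under: union, concatenation, Kleene star
  NOT closed under: intersection, complement
Operation 'union' is in closed list -> Yes (closed)

1


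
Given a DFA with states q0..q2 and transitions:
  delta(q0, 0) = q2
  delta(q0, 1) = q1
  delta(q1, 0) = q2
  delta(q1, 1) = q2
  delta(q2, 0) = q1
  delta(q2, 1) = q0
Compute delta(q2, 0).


Looking up transition function:
delta(q2, 0) in the table
Row: q2, Column: 0
Result: q1

q1


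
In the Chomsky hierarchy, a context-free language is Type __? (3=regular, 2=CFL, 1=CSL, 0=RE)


Chomsky hierarchy levels:
  Type 3: Regular (DFA/NFA/regex)
  Type 2: Context-free (PDA)
  Type 1: Context-sensitive
  Type 0: Recursively enumerable (TM)
'context-free' corresponds to Type 2

2


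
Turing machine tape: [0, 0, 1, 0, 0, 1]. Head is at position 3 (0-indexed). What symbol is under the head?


Tape: [0, 0, 1, 0, 0, 1]
Positions: 0 1 2 3 4 5
Values:    0 0 1 0 0 1
Head at position 3
tape[3] = 0

0


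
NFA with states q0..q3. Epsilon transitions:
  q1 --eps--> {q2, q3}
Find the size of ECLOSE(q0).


Starting from q0
Initialize closure = {q0}
q0 has no outgoing epsilon transitions -> nothing to add
Final closure: {q0}
Size = 1

1


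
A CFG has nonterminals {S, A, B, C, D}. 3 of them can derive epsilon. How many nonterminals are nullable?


Nonterminals: {S, A, B, C, D}
A nonterminal is nullable if it can derive epsilon
Counting nullable nonterminals: 3
Total nullable = 3

3


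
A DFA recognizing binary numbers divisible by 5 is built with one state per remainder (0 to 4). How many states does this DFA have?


Divisibility by 5 is tracked via the remainder mod 5: 0, 1, ..., 4
The construction assigns one state to each remainder
Number of remainders = 5

5


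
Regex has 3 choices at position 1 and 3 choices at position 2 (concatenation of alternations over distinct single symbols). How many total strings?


First group: 3 alternatives
Second group: 3 alternatives
Concatenation: each choice from group 1 pairs with each from group 2
Total = 3 x 3 = 9

9


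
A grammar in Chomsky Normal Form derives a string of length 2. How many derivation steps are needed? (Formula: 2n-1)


Chomsky Normal Form derivation:
String length n = 2
Each step either:
  - Splits a nonterminal into two (n-1 such steps)
  - Converts a nonterminal to terminal (n such steps)
Total = (n-1) + n = 2n - 1
= 2(2) - 1
= 4 - 1
= 3

3


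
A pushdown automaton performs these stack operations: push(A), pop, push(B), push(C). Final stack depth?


Tracing stack operations:
  push(A) -> stack = [A], depth=1
  pop -> removed A, stack = [], depth=0
  push(B) -> stack = [B], depth=1
  push(C) -> stack = [B,C], depth=2
Final depth = 2

2


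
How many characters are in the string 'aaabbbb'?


String: 'aaabbbb'
Counting characters:
  'a' appears 3 time(s)
  'b' appears 4 time(s)
Total length = 3 + 4 = 7

7


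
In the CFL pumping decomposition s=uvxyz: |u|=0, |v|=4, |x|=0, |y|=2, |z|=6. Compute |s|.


|s| = |u| + |v| + |x| + |y| + |z|
= 0 + 4 + 0 + 2 + 6
= 4 + 0 + 8
= 4 + 8
= 12

12


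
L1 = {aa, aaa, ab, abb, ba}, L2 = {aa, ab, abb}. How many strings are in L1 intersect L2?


L1 = {aa, aaa, ab, abb, ba}
L2 = {aa, ab, abb}
Checking each string in L1 against L2:
  'aa': in L2? Yes
  'aaa': in L2? No
  'ab': in L2? Yes
  'abb': in L2? Yes
  'ba': in L2? No
Intersection = {aa, ab, abb}
|L1 ∩ L2| = 3

3


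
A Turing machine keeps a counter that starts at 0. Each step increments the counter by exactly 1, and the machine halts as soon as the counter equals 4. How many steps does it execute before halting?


Counter starts at 0. Counting sequence:
  Step 1: counter = 1
  Step 2: counter = 2
  Step 3: counter = 3
  Step 4: counter = 4
Counter reached 4 -> halt
Total steps = 4

4


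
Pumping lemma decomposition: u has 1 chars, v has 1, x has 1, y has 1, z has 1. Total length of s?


|s| = |u| + |v| + |x| + |y| + |z|
= 1 + 1 + 1 + 1 + 1
= 2 + 1 + 2
= 3 + 2
= 5

5


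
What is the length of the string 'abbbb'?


String: 'abbbb'
Counting characters:
  'a' appears 1 time(s)
  'b' appears 4 time(s)
Total length = 1 + 4 = 5

5


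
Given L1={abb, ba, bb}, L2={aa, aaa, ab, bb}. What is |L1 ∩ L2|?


L1 = {abb, ba, bb}
L2 = {aa, aaa, ab, bb}
Checking each string in L1 against L2:
  'abb': in L2? No
  'ba': in L2? No
  'bb': in L2? Yes
Intersection = {bb}
|L1 ∩ L2| = 1

1


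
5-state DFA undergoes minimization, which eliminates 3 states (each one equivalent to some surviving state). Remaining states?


Original DFA: 5 states
Redundant states removed: 3
Minimized states = original - removed
= 5 - 3
= 2

2


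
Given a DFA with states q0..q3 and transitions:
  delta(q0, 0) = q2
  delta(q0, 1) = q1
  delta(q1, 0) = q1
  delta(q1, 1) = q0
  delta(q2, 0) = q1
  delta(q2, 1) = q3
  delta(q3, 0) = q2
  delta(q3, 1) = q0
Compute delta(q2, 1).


Looking up transition function:
delta(q2, 1) in the table
Row: q2, Column: 1
Result: q3

q3


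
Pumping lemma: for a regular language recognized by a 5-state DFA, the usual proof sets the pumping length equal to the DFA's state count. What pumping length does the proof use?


Pumping lemma for regular languages (standard proof):
Take p = |Q|, the number of DFA states.
Any string of length >= |Q| passes through |Q|+1 states while reading its first |Q| symbols,
so by pigeonhole some state repeats, giving the loop that can be pumped.
Here |Q| = 5
Therefore the proof uses p = 5

5


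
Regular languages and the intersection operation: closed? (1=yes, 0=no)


Regular languages are closed under all standard operations:
- Union: Yes (product construction)
- Intersection: Yes (product construction)
- Complement: Yes (swap accept/reject)
- Concatenation: Yes (NFA construction)
Operation: intersection -> Closed

1


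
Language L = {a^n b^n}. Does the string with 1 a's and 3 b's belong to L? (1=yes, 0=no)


Language requires equal numbers of a's and b's
PDA pushes for each 'a', pops for each 'b'
Number of a's = 1
Number of b's = 3
1 != 3 -> Reject

0


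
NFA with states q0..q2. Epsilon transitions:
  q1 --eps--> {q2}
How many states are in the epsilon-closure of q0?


Starting from q0
Initialize closure = {q0}
q0 has no outgoing epsilon transitions -> nothing to add
Final closure: {q0}
Size = 1

1


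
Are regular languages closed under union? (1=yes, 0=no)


Regular languages are closed under:
- Union (DFA product construction)
- Intersection (DFA product construction)
- Complement (swap accept/reject states)
- Concatenation (NFA construction)
- Kleene star (NFA construction)
union is in this list
Therefore: closed

1


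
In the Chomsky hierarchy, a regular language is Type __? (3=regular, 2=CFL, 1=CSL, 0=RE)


Chomsky hierarchy levels:
  Type 3: Regular (DFA/NFA/regex)
  Type 2: Context-free (PDA)
  Type 1: Context-sensitive
  Type 0: Recursively enumerable (TM)
'regular' corresponds to Type 3

3


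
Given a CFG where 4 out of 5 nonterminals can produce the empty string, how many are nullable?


Nonterminals: {S, A, B, C, D}
A nonterminal is nullable if it can derive epsilon
Counting nullable nonterminals: 4
Total nullable = 4

4


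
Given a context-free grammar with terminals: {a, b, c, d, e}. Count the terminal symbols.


Terminal symbols: a, b, c, d, e
Counting each: a (#1), b (#2), c (#3), d (#4), e (#5)
Total = 5

5


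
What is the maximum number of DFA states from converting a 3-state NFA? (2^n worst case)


NFA has 3 states
Subset construction: each DFA state = subset of NFA states
Maximum subsets = 2^3
2^3 = 8

8


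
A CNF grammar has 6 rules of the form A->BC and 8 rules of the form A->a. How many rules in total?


CNF allows two rule forms:
  A -> BC (binary): 6 rules
  A -> a (terminal): 8 rules
Total = 6 + 8 = 14

14


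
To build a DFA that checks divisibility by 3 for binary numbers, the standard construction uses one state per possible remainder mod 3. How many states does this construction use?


Divisibility by 3 is tracked via the remainder mod 3: 0, 1, ..., 2
The construction assigns one state to each remainder
Number of remainders = 3

3


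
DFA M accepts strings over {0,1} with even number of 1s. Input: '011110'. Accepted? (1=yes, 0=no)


DFA has 2 states: q_even (start, accept=yes) and q_odd
Processing string '011110' character by character:
  Position 0: read '0', 1-count=0 -> q_even (no change)
  Position 1: read '1', 1-count=1 -> q_odd
  Position 2: read '1', 1-count=2 -> q_even
  Position 3: read '1', 1-count=3 -> q_odd
  Position 4: read '1', 1-count=4 -> q_even
  Position 5: read '0', 1-count=4 -> q_even (no change)
Final state: q_even, total 1s = 4 (even); the DFA requires an even count -> accept

1


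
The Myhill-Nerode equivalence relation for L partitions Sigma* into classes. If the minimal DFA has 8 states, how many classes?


Myhill-Nerode theorem:
Number of equivalence classes = number of states in minimal DFA
Minimal DFA states = 8
Therefore equivalence classes = 8

8


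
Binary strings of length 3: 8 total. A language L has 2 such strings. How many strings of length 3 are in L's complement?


Alphabet: {0,1}
String length: 3
Total strings of length 3 = 2^3 = 8
Strings in L = 2
Complement = total - |L|
= 8 - 2
= 6

6


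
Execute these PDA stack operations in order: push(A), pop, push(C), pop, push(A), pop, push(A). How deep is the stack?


Tracing stack operations:
  push(A) -> stack = [A], depth=1
  pop -> removed A, stack = [], depth=0
  push(C) -> stack = [C], depth=1
  pop -> removed C, stack = [], depth=0
  push(A) -> stack = [A], depth=1
  pop -> removed A, stack = [], depth=0
  push(A) -> stack = [A], depth=1
Final depth = 1

1


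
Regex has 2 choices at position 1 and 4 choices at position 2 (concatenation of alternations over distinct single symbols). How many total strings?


First group: 2 alternatives
Second group: 4 alternatives
Concatenation: each choice from group 1 pairs with each from group 2
Total = 2 x 4 = 8

8


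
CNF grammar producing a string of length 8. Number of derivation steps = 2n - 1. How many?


Chomsky Normal Form derivation:
String length n = 8
Each step either:
  - Splits a nonterminal into two (n-1 such steps)
  - Converts a nonterminal to terminal (n such steps)
Total = (n-1) + n = 2n - 1
= 2(8) - 1
= 16 - 1
= 15

15


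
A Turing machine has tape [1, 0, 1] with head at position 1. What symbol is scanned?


Tape: [1, 0, 1]
Positions: 0 1 2
Values:    1 0 1
Head at position 1
tape[1] = 0

0


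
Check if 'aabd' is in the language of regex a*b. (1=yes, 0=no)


Pattern: a*b
String: 'aabd'
Pattern requires: zero or more 'a's followed by exactly one 'b'
Found 2 leading 'a's
Remaining: 'bd'
Remaining is not 'b' -> no match
Result: 0

0


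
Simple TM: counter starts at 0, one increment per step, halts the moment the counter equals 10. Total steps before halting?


Counter starts at 0. Counting sequence:
  Step 1: counter = 1
  Step 2: counter = 2
  Step 3: counter = 3
  Step 4: counter = 4
  Step 5: counter = 5
  Step 6: counter = 6
  ...
  Step 10: counter = 10
Counter reached 10 -> halt
Total steps = 10

10


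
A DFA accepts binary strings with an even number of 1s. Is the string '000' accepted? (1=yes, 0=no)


DFA has 2 states: q_even (start, accept=yes) and q_odd
Processing string '000' character by character:
  Position 0: read '0', 1-count=0 -> q_even (no change)
  Position 1: read '0', 1-count=0 -> q_even (no change)
  Position 2: read '0', 1-count=0 -> q_even (no change)
Final state: q_even, total 1s = 0 (even); the DFA requires an even count -> accept

1


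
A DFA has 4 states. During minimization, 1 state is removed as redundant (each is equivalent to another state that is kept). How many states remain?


Original DFA: 4 states
Redundant states removed: 1
Minimized states = original - removed
= 4 - 1
= 3

3


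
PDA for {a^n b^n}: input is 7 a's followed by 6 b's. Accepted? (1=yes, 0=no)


Language requires equal numbers of a's and b's
PDA pushes for each 'a', pops for each 'b'
Number of a's = 7
Number of b's = 6
7 != 6 -> Reject

0


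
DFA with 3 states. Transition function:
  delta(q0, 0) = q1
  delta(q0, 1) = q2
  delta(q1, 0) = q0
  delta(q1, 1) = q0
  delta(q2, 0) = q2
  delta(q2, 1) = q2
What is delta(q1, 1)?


Looking up transition function:
delta(q1, 1) in the table
Row: q1, Column: 1
Result: q0

q0


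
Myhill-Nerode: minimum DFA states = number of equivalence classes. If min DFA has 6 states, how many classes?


Myhill-Nerode theorem:
Number of equivalence classes = number of states in minimal DFA
Minimal DFA states = 6
Therefore equivalence classes = 6

6


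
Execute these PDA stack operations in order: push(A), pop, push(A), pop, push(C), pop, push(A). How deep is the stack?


Tracing stack operations:
  push(A) -> stack = [A], depth=1
  pop -> removed A, stack = [], depth=0
  push(A) -> stack = [A], depth=1
  pop -> removed A, stack = [], depth=0
  push(C) -> stack = [C], depth=1
  pop -> removed C, stack = [], depth=0
  push(A) -> stack = [A], depth=1
Final depth = 1

1


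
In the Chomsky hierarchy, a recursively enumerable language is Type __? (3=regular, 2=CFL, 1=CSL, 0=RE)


Chomsky hierarchy levels:
  Type 3: Regular (DFA/NFA/regex)
  Type 2: Context-free (PDA)
  Type 1: Context-sensitive
  Type 0: Recursively enumerable (TM)
'recursively enumerable' corresponds to Type 0

0


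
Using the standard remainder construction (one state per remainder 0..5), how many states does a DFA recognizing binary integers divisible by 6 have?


Divisibility by 6 is tracked via the remainder mod 6: 0, 1, ..., 5
The construction assigns one state to each remainder
Number of remainders = 6

6


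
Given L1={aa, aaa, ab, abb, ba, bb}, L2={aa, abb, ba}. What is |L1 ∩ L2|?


L1 = {aa, aaa, ab, abb, ba, bb}
L2 = {aa, abb, ba}
Checking each string in L1 against L2:
  'aa': in L2? Yes
  'aaa': in L2? No
  'ab': in L2? No
  'abb': in L2? Yes
  'ba': in L2? Yes
  'bb': in L2? No
Intersection = {aa, abb, ba}
|L1 ∩ L2| = 3

3


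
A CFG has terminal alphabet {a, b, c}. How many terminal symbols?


Terminal symbols: a, b, c
Counting each: a (#1), b (#2), c (#3)
Total = 3

3


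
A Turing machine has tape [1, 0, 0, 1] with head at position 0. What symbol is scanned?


Tape: [1, 0, 0, 1]
Positions: 0 1 2 3
Values:    1 0 0 1
Head at position 0
tape[0] = 1

1


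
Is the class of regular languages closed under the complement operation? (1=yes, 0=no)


Regular languages are closed under:
- Union (DFA product construction)
- Intersection (DFA product construction)
- Complement (swap accept/reject states)
- Concatenation (NFA construction)
- Kleene star (NFA construction)
complement is in this list
Therefore: closed

1


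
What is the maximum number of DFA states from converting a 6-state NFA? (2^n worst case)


NFA has 6 states
Subset construction: each DFA state = subset of NFA states
Maximum subsets = 2^6
2^6 = 64

64


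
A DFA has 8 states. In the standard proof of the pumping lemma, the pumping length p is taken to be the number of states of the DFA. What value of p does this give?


Pumping lemma for regular languages (standard proof):
Take p = |Q|, the number of DFA states.
Any string of length >= |Q| passes through |Q|+1 states while reading its first |Q| symbols,
so by pigeonhole some state repeats, giving the loop that can be pumped.
Here |Q| = 8
Therefore the proof uses p = 8

8


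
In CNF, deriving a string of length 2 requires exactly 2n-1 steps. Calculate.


Chomsky Normal Form derivation:
String length n = 2
Each step either:
  - Splits a nonterminal into two (n-1 such steps)
  - Converts a nonterminal to terminal (n such steps)
Total = (n-1) + n = 2n - 1
= 2(2) - 1
= 4 - 1
= 3

3


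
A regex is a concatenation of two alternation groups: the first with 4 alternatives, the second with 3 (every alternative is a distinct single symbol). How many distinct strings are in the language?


First group: 4 alternatives
Second group: 3 alternatives
Concatenation: each choice from group 1 pairs with each from group 2
Total = 4 x 3 = 12

12


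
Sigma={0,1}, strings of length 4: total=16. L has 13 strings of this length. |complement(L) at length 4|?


Alphabet: {0,1}
String length: 4
Total strings of length 4 = 2^4 = 16
Strings in L = 13
Complement = total - |L|
= 16 - 13
= 3

3


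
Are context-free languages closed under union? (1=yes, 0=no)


CFL closure properties:
  Closed under: union, concatenation, Kleene star
  NOT closed under: intersection, complement
Operation 'union' is in closed list -> Yes (closed)

1


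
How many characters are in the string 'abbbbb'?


String: 'abbbbb'
Counting characters:
  'a' appears 1 time(s)
  'b' appears 5 time(s)
Total length = 1 + 5 = 6

6


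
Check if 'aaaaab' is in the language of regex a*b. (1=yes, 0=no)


Pattern: a*b
String: 'aaaaab'
Pattern requires: zero or more 'a's followed by exactly one 'b'
Found 5 leading 'a's
Remaining: 'b'
Remaining is exactly 'b' -> match
Result: 1

1


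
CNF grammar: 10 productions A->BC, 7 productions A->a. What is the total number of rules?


CNF allows two rule forms:
  A -> BC (binary): 10 rules
  A -> a (terminal): 7 rules
Total = 10 + 7 = 17

17


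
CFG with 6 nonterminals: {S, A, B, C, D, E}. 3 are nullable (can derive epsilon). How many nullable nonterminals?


Nonterminals: {S, A, B, C, D, E}
A nonterminal is nullable if it can derive epsilon
Counting nullable nonterminals: 3
Total nullable = 3

3


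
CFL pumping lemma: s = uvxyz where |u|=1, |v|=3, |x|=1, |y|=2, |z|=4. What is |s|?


|s| = |u| + |v| + |x| + |y| + |z|
= 1 + 3 + 1 + 2 + 4
= 4 + 1 + 6
= 5 + 6
= 11

11


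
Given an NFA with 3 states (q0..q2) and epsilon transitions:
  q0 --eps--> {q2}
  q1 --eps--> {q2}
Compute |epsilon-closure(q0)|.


Starting from q0
Initialize closure = {q0}
Follow epsilon from q0 -> add q2
Final closure: {q0, q2}
Size = 2

2


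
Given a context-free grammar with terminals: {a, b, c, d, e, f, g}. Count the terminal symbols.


Terminal symbols: a, b, c, d, e, f, g
Counting each: a (#1), b (#2), c (#3), d (#4), e (#5), f (#6), g (#7)
Total = 7

7


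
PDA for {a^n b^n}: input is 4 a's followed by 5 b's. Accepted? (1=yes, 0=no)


Language requires equal numbers of a's and b's
PDA pushes for each 'a', pops for each 'b'
Number of a's = 4
Number of b's = 5
4 != 5 -> Reject

0


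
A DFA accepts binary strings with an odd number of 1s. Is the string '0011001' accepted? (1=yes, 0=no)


DFA has 2 states: q_even (start, accept=no) and q_odd
Processing string '0011001' character by character:
  Position 0: read '0', 1-count=0 -> q_even (no change)
  Position 1: read '0', 1-count=0 -> q_even (no change)
  Position 2: read '1', 1-count=1 -> q_odd
  Position 3: read '1', 1-count=2 -> q_even
  Position 4: read '0', 1-count=2 -> q_even (no change)
  Position 5: read '0', 1-count=2 -> q_even (no change)
  Position 6: read '1', 1-count=3 -> q_odd
Final state: q_odd, total 1s = 3 (odd); the DFA requires an odd count -> accept

1


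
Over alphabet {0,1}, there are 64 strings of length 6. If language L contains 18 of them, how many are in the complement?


Alphabet: {0,1}
String length: 6
Total strings of length 6 = 2^6 = 64
Strings in L = 18
Complement = total - |L|
= 64 - 18
= 46

46


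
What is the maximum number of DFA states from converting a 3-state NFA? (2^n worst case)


NFA has 3 states
Subset construction: each DFA state = subset of NFA states
Maximum subsets = 2^3
2^3 = 8

8


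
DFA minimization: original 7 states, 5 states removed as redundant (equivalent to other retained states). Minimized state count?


Original DFA: 7 states
Redundant states removed: 5
Minimized states = original - removed
= 7 - 5
= 2

2


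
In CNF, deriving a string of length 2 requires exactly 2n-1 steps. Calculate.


Chomsky Normal Form derivation:
String length n = 2
Each step either:
  - Splits a nonterminal into two (n-1 such steps)
  - Converts a nonterminal to terminal (n such steps)
Total = (n-1) + n = 2n - 1
= 2(2) - 1
= 4 - 1
= 3

3


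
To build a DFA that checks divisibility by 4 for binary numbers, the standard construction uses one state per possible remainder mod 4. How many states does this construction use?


Divisibility by 4 is tracked via the remainder mod 4: 0, 1, ..., 3
The construction assigns one state to each remainder
Number of remainders = 4

4


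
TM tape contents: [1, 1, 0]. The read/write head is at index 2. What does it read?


Tape: [1, 1, 0]
Positions: 0 1 2
Values:    1 1 0
Head at position 2
tape[2] = 0

0


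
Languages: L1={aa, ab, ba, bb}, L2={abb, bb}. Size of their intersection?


L1 = {aa, ab, ba, bb}
L2 = {abb, bb}
Checking each string in L1 against L2:
  'aa': in L2? No
  'ab': in L2? No
  'ba': in L2? No
  'bb': in L2? Yes
Intersection = {bb}
|L1 ∩ L2| = 1

1


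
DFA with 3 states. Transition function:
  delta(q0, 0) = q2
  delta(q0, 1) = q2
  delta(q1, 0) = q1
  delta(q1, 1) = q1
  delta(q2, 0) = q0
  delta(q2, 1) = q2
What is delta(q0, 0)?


Looking up transition function:
delta(q0, 0) in the table
Row: q0, Column: 0
Result: q2

q2


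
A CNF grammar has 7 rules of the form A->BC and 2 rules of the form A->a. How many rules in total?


CNF allows two rule forms:
  A -> BC (binary): 7 rules
  A -> a (terminal): 2 rules
Total = 7 + 2 = 9

9


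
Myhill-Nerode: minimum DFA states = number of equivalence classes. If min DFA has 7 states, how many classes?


Myhill-Nerode theorem:
Number of equivalence classes = number of states in minimal DFA
Minimal DFA states = 7
Therefore equivalence classes = 7

7


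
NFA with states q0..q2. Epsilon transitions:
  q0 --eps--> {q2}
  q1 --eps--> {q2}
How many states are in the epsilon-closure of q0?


Starting from q0
Initialize closure = {q0}
Follow epsilon from q0 -> add q2
Final closure: {q0, q2}
Size = 2

2


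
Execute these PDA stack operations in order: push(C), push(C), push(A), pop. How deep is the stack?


Tracing stack operations:
  push(C) -> stack = [C], depth=1
  push(C) -> stack = [C,C], depth=2
  push(A) -> stack = [C,C,A], depth=3
  pop -> removed A, stack = [C,C], depth=2
Final depth = 2

2


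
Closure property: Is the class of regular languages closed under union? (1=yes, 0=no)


Regular languages are closed under all standard operations:
- Union: Yes (product construction)
- Intersection: Yes (product construction)
- Complement: Yes (swap accept/reject)
- Concatenation: Yes (NFA construction)
Operation: union -> Closed

1


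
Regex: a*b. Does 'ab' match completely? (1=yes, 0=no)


Pattern: a*b
String: 'ab'
Pattern requires: zero or more 'a's followed by exactly one 'b'
Found 1 leading 'a's
Remaining: 'b'
Remaining is exactly 'b' -> match
Result: 1

1


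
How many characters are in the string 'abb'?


String: 'abb'
Counting characters:
  'a' appears 1 time(s)
  'b' appears 2 time(s)
Total length = 1 + 2 = 3

3


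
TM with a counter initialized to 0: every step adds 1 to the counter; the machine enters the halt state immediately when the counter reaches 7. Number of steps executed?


Counter starts at 0. Counting sequence:
  Step 1: counter = 1
  Step 2: counter = 2
  Step 3: counter = 3
  Step 4: counter = 4
  Step 5: counter = 5
  Step 6: counter = 6
  Step 7: counter = 7
Counter reached 7 -> halt
Total steps = 7

7


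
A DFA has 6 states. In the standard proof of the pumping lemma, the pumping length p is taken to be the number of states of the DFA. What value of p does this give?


Pumping lemma for regular languages (standard proof):
Take p = |Q|, the number of DFA states.
Any string of length >= |Q| passes through |Q|+1 states while reading its first |Q| symbols,
so by pigeonhole some state repeats, giving the loop that can be pumped.
Here |Q| = 6
Therefore the proof uses p = 6

6


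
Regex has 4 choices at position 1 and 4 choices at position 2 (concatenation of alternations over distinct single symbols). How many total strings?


First group: 4 alternatives
Second group: 4 alternatives
Concatenation: each choice from group 1 pairs with each from group 2
Total = 4 x 4 = 16

16


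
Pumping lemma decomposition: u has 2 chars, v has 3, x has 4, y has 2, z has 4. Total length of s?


|s| = |u| + |v| + |x| + |y| + |z|
= 2 + 3 + 4 + 2 + 4
= 5 + 4 + 6
= 9 + 6
= 15

15


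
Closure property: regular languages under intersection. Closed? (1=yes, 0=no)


Regular languages are closed under:
- Union (DFA product construction)
- Intersection (DFA product construction)
- Complement (swap accept/reject states)
- Concatenation (NFA construction)
- Kleene star (NFA construction)
intersection is in this list
Therefore: closed

1


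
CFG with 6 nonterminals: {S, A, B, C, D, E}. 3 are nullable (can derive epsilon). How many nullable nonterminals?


Nonterminals: {S, A, B, C, D, E}
A nonterminal is nullable if it can derive epsilon
Counting nullable nonterminals: 3
Total nullable = 3

3


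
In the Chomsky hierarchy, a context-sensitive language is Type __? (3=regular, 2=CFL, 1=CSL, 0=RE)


Chomsky hierarchy levels:
  Type 3: Regular (DFA/NFA/regex)
  Type 2: Context-free (PDA)
  Type 1: Context-sensitive
  Type 0: Recursively enumerable (TM)
'context-sensitive' corresponds to Type 1

1


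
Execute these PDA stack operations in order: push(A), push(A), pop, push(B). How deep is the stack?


Tracing stack operations:
  push(A) -> stack = [A], depth=1
  push(A) -> stack = [A,A], depth=2
  pop -> removed A, stack = [A], depth=1
  push(B) -> stack = [A,B], depth=2
Final depth = 2

2


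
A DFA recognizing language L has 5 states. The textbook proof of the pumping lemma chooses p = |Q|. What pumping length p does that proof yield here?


Pumping lemma for regular languages (standard proof):
Take p = |Q|, the number of DFA states.
Any string of length >= |Q| passes through |Q|+1 states while reading its first |Q| symbols,
so by pigeonhole some state repeats, giving the loop that can be pumped.
Here |Q| = 5
Therefore the proof uses p = 5

5


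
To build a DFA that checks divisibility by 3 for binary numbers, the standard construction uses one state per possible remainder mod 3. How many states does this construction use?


Divisibility by 3 is tracked via the remainder mod 3: 0, 1, ..., 2
The construction assigns one state to each remainder
Number of remainders = 3

3


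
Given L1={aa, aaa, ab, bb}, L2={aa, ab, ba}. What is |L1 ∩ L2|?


L1 = {aa, aaa, ab, bb}
L2 = {aa, ab, ba}
Checking each string in L1 against L2:
  'aa': in L2? Yes
  'aaa': in L2? No
  'ab': in L2? Yes
  'bb': in L2? No
Intersection = {aa, ab}
|L1 ∩ L2| = 2

2


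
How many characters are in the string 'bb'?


String: 'bb'
Counting characters:
  'b' appears 2 time(s)
Total length = 0 + 2 = 2

2


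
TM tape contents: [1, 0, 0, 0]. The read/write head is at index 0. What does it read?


Tape: [1, 0, 0, 0]
Positions: 0 1 2 3
Values:    1 0 0 0
Head at position 0
tape[0] = 1

1


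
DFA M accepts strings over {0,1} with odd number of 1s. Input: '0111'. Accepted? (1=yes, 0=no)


DFA has 2 states: q_even (start, accept=no) and q_odd
Processing string '0111' character by character:
  Position 0: read '0', 1-count=0 -> q_even (no change)
  Position 1: read '1', 1-count=1 -> q_odd
  Position 2: read '1', 1-count=2 -> q_even
  Position 3: read '1', 1-count=3 -> q_odd
Final state: q_odd, total 1s = 3 (odd); the DFA requires an odd count -> accept

1


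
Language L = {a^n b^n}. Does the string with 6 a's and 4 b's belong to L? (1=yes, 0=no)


Language requires equal numbers of a's and b's
PDA pushes for each 'a', pops for each 'b'
Number of a's = 6
Number of b's = 4
6 != 4 -> Reject

0


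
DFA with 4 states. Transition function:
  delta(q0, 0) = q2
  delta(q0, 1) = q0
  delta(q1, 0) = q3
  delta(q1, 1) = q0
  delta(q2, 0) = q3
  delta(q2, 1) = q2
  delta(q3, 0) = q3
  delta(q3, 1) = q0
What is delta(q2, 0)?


Looking up transition function:
delta(q2, 0) in the table
Row: q2, Column: 0
Result: q3

q3


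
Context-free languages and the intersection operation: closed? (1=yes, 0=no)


CFL closure properties:
  Closed under: union, concatenation, Kleene star
  NOT closed under: intersection, complement
Operation 'intersection' is in not-closed list -> No (not closed)

0


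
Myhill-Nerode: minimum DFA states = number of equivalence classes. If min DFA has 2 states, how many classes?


Myhill-Nerode theorem:
Number of equivalence classes = number of states in minimal DFA
Minimal DFA states = 2
Therefore equivalence classes = 2

2


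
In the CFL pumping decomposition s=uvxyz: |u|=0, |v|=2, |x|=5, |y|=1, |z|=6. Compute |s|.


|s| = |u| + |v| + |x| + |y| + |z|
= 0 + 2 + 5 + 1 + 6
= 2 + 5 + 7
= 7 + 7
= 14

14


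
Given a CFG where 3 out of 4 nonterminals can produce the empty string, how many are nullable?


Nonterminals: {S, A, B, C}
A nonterminal is nullable if it can derive epsilon
Counting nullable nonterminals: 3
Total nullable = 3

3


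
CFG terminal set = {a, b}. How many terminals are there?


Terminal symbols: a, b
Counting each: a (#1), b (#2)
Total = 2

2


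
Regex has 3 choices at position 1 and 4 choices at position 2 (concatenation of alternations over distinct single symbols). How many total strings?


First group: 3 alternatives
Second group: 4 alternatives
Concatenation: each choice from group 1 pairs with each from group 2
Total = 3 x 4 = 12

12


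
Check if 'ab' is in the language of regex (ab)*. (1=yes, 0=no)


Pattern: (ab)*
String: 'ab'
Pattern requires: zero or more repetitions of 'ab'
Pairs: ['ab']
All pairs are 'ab'? Yes
Result: 1

1


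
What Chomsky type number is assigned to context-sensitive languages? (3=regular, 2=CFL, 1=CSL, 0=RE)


Chomsky hierarchy levels:
  Type 3: Regular (DFA/NFA/regex)
  Type 2: Context-free (PDA)
  Type 1: Context-sensitive
  Type 0: Recursively enumerable (TM)
'context-sensitive' corresponds to Type 1

1


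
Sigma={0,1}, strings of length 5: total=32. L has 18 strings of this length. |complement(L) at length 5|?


Alphabet: {0,1}
String length: 5
Total strings of length 5 = 2^5 = 32
Strings in L = 18
Complement = total - |L|
= 32 - 18
= 14

14


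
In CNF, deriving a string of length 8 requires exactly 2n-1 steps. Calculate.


Chomsky Normal Form derivation:
String length n = 8
Each step either:
  - Splits a nonterminal into two (n-1 such steps)
  - Converts a nonterminal to terminal (n such steps)
Total = (n-1) + n = 2n - 1
= 2(8) - 1
= 16 - 1
= 15

15


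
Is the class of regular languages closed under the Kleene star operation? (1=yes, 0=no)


Regular languages are closed under:
- Union (DFA product construction)
- Intersection (DFA product construction)
- Complement (swap accept/reject states)
- Concatenation (NFA construction)
- Kleene star (NFA construction)
Kleene star is in this list
Therefore: closed

1
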